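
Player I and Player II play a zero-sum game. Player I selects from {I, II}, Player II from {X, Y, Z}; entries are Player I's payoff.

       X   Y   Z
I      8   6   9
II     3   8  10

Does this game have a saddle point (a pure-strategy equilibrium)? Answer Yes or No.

No

Row minima: I → 6, II → 3; maximin = 6.
Column maxima: X → 8, Y → 8, Z → 10; minimax = 8.
6 ≠ 8, so no pure-strategy equilibrium exists.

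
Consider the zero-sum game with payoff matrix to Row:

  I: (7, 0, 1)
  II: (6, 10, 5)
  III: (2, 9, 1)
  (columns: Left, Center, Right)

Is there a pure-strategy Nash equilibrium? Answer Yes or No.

Row minima: I → 0, II → 5, III → 1; maximin = 5.
Column maxima: Left → 7, Center → 10, Right → 5; minimax = 5.
maximin = minimax = 5, so a saddle point exists.

Yes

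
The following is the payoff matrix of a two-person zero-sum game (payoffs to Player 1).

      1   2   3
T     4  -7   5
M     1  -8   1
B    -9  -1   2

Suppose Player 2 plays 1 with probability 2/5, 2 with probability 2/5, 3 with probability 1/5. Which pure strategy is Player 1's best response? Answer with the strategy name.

Expected payoff of T: (2/5)·4 + (2/5)·(-7) + (1/5)·5 = -1/5.
Expected payoff of M: (2/5)·1 + (2/5)·(-8) + (1/5)·1 = -13/5.
Expected payoff of B: (2/5)·(-9) + (2/5)·(-1) + (1/5)·2 = -18/5.
The largest is -1/5, so Player 1's best response is T.

T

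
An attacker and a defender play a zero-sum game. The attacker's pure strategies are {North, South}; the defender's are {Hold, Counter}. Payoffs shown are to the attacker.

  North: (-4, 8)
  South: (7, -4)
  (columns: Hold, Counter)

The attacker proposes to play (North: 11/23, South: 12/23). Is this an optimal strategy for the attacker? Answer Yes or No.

Yes

Against Hold this mix gives (11/23)·(-4) + (12/23)·7 = 40/23.
Against Counter this mix gives (11/23)·8 + (12/23)·(-4) = 40/23.
All of the defender's active replies (Hold, Counter) yield 40/23, and no column does worse for the attacker. The mix makes the defender indifferent and guarantees 40/23, so it is optimal.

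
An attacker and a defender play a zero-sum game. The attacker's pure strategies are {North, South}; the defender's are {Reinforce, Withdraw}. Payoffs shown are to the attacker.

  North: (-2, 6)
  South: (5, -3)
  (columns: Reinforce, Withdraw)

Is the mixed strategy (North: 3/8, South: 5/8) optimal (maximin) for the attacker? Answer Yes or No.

Against Reinforce this mix gives (3/8)·(-2) + (5/8)·5 = 19/8.
Against Withdraw this mix gives (3/8)·6 + (5/8)·(-3) = 3/8.
The defender will play Withdraw, holding the attacker to 3/8. Shifting weight toward the row that does better against Withdraw would raise this floor (the equalizing mix achieves 3/2 against both Withdraw and Reinforce), so the proposed strategy is not optimal.

No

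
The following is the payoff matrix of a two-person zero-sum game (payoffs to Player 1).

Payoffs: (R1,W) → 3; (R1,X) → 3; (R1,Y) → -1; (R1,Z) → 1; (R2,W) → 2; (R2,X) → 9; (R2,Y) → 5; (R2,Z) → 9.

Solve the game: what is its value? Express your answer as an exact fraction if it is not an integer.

17/7

Row minima: R1 → -1, R2 → 2; maximin = 2.
Column maxima: W → 3, X → 9, Y → 5, Z → 9; minimax = 3.
2 ≠ 3, so there is no saddle point; optimal play is mixed.
X is strictly dominated by Y (it gives Player 1 strictly more in every row), so Player 2 never plays it.
Z is strictly dominated by Y (it gives Player 1 strictly more in every row), so Player 2 never plays it.
On the remaining 2×2 (R1, R2 vs W, Y):
Let Player 1 play R1 with probability p. Expected payoff against W: 3p + 2(1−p) = p + 2; against Y: (-1)p + 5(1−p) = −6p + 5.
Setting these equal: p + 2 = −6p + 5 ⇒ 7p = 3 ⇒ p = 3/7, and the value is (1)·(3/7) + 2 = 17/7.
For Player 2: with q = P(W), equating R1's and R2's payoffs gives 4q − 1 = −3q + 5 ⇒ q = 6/7.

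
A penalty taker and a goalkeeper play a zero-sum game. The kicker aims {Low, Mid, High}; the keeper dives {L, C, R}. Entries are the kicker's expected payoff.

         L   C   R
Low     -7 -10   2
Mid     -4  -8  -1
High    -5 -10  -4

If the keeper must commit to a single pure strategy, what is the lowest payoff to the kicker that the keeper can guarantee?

Column maxima: L → -4, C → -8, R → 2.
The smallest of these is -8.

-8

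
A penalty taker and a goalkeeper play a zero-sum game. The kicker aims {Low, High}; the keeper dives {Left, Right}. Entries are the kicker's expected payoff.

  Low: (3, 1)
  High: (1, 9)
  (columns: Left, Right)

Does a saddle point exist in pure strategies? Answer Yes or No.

No

Row minima: Low → 1, High → 1; maximin = 1.
Column maxima: Left → 3, Right → 9; minimax = 3.
1 ≠ 3, so no pure-strategy equilibrium exists.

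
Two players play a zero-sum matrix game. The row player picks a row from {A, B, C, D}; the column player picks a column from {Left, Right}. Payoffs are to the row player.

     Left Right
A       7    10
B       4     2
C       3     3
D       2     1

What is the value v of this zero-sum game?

Row minima: A → 7, B → 2, C → 3, D → 1; maximin = 7.
Column maxima: Left → 7, Right → 10; minimax = 7.
Since maximin = minimax = 7, there is a saddle point and the value is 7.

7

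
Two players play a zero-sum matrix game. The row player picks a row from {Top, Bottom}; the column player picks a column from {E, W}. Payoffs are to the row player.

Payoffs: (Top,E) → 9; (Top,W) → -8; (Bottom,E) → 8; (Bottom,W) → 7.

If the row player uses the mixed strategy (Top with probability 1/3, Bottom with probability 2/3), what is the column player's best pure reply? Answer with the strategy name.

If the column player plays E, the row player's expected payoff is (1/3)·9 + (2/3)·8 = 25/3.
If the column player plays W, the row player's expected payoff is (1/3)·(-8) + (2/3)·7 = 2.
The column player minimizes the row player's payoff; the smallest is 2, so the best response is W.

W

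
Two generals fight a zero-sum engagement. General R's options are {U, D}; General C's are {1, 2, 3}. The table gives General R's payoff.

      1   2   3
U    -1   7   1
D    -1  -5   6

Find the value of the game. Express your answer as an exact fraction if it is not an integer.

Row minima: U → -1, D → -5; maximin = -1.
Column maxima: 1 → -1, 2 → 7, 3 → 6; minimax = -1.
Since maximin = minimax = -1, there is a saddle point and the value is -1.

-1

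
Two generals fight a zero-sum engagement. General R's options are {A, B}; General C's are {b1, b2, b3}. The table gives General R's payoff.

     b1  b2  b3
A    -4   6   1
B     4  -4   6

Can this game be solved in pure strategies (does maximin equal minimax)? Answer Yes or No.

No

Row minima: A → -4, B → -4; maximin = -4.
Column maxima: b1 → 4, b2 → 6, b3 → 6; minimax = 4.
-4 ≠ 4, so no pure-strategy equilibrium exists.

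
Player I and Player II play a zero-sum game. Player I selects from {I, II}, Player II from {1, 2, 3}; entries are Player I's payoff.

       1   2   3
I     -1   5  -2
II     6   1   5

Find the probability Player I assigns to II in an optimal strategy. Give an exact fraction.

Row minima: I → -2, II → 1; maximin = 1.
Column maxima: 1 → 6, 2 → 5, 3 → 5; minimax = 5.
1 ≠ 5, so there is no saddle point; optimal play is mixed.
1 is strictly dominated by 3 (it gives Player I strictly more in every row), so Player II never plays it.
On the remaining 2×2 (I, II vs 2, 3):
Let Player I play I with probability p. Expected payoff against 2: 5p + 1(1−p) = 4p + 1; against 3: (-2)p + 5(1−p) = −7p + 5.
Setting these equal: 4p + 1 = −7p + 5 ⇒ 11p = 4 ⇒ p = 4/11, and the value is (4)·(4/11) + 1 = 27/11.
For Player II: with q = P(2), equating I's and II's payoffs gives 7q − 2 = −4q + 5 ⇒ q = 7/11.

7/11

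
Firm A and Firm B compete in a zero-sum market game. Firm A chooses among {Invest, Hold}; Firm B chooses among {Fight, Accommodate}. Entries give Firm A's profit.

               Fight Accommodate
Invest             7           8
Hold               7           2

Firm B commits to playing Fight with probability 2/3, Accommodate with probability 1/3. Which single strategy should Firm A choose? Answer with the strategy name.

Invest

Expected payoff of Invest: (2/3)·7 + (1/3)·8 = 22/3.
Expected payoff of Hold: (2/3)·7 + (1/3)·2 = 16/3.
The largest is 22/3, so Firm A's best response is Invest.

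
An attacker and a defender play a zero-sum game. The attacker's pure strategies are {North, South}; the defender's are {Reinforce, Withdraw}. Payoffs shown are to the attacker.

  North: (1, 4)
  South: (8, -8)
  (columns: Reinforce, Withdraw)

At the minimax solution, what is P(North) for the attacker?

16/19

Row minima: North → 1, South → -8; maximin = 1.
Column maxima: Reinforce → 8, Withdraw → 4; minimax = 4.
1 ≠ 4, so there is no saddle point; optimal play is mixed.
Let the attacker play North with probability p. Expected payoff against Reinforce: 1p + 8(1−p) = −7p + 8; against Withdraw: 4p + (-8)(1−p) = 12p − 8.
Setting these equal: −7p + 8 = 12p − 8 ⇒ −19p = -16 ⇒ p = 16/19, and the value is (-7)·(16/19) + 8 = 40/19.
For the defender: with q = P(Reinforce), equating North's and South's payoffs gives −3q + 4 = 16q − 8 ⇒ q = 12/19.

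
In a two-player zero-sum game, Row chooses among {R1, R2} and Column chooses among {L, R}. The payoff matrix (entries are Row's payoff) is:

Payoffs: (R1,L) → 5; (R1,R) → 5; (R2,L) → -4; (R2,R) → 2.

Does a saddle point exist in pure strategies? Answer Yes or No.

Row minima: R1 → 5, R2 → -4; maximin = 5.
Column maxima: L → 5, R → 5; minimax = 5.
maximin = minimax = 5, so a saddle point exists.

Yes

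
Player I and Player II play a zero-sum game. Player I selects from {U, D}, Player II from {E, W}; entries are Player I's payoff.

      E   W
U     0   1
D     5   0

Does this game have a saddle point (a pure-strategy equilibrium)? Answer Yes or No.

Row minima: U → 0, D → 0; maximin = 0.
Column maxima: E → 5, W → 1; minimax = 1.
0 ≠ 1, so no pure-strategy equilibrium exists.

No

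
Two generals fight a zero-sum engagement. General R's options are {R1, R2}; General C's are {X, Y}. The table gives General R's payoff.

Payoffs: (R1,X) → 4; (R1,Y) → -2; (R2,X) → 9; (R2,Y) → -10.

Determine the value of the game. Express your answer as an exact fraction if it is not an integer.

-2

Row minima: R1 → -2, R2 → -10; maximin = -2.
Column maxima: X → 9, Y → -2; minimax = -2.
Since maximin = minimax = -2, there is a saddle point and the value is -2.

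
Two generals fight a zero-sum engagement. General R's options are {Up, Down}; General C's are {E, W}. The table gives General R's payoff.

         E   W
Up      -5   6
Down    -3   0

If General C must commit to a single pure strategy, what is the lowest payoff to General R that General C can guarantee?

-3

Column maxima: E → -3, W → 6.
The smallest of these is -3.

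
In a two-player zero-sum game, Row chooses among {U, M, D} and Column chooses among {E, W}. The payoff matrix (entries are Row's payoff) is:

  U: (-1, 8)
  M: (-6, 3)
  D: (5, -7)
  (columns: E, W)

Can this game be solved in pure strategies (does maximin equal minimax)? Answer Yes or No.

No

Row minima: U → -1, M → -6, D → -7; maximin = -1.
Column maxima: E → 5, W → 8; minimax = 5.
-1 ≠ 5, so no pure-strategy equilibrium exists.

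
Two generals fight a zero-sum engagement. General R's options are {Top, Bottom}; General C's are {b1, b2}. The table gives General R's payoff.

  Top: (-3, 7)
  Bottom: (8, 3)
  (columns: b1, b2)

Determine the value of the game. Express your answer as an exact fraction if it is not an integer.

Row minima: Top → -3, Bottom → 3; maximin = 3.
Column maxima: b1 → 8, b2 → 7; minimax = 7.
3 ≠ 7, so there is no saddle point; optimal play is mixed.
Let General R play Top with probability p. Expected payoff against b1: (-3)p + 8(1−p) = −11p + 8; against b2: 7p + 3(1−p) = 4p + 3.
Setting these equal: −11p + 8 = 4p + 3 ⇒ −15p = -5 ⇒ p = 1/3, and the value is (-11)·(1/3) + 8 = 13/3.
For General C: with q = P(b1), equating Top's and Bottom's payoffs gives −10q + 7 = 5q + 3 ⇒ q = 4/15.

13/3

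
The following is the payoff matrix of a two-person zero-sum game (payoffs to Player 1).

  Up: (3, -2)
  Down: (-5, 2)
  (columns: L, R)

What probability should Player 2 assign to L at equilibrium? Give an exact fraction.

Row minima: Up → -2, Down → -5; maximin = -2.
Column maxima: L → 3, R → 2; minimax = 2.
-2 ≠ 2, so there is no saddle point; optimal play is mixed.
Let Player 1 play Up with probability p. Expected payoff against L: 3p + (-5)(1−p) = 8p − 5; against R: (-2)p + 2(1−p) = −4p + 2.
Setting these equal: 8p − 5 = −4p + 2 ⇒ 12p = 7 ⇒ p = 7/12, and the value is (8)·(7/12) − 5 = -1/3.
For Player 2: with q = P(L), equating Up's and Down's payoffs gives 5q − 2 = −7q + 2 ⇒ q = 1/3.

1/3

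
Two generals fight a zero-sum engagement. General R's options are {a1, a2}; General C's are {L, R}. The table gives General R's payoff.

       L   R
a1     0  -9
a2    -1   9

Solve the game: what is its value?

Row minima: a1 → -9, a2 → -1; maximin = -1.
Column maxima: L → 0, R → 9; minimax = 0.
-1 ≠ 0, so there is no saddle point; optimal play is mixed.
Let General R play a1 with probability p. Expected payoff against L: 0p + (-1)(1−p) = p − 1; against R: (-9)p + 9(1−p) = −18p + 9.
Setting these equal: p − 1 = −18p + 9 ⇒ 19p = 10 ⇒ p = 10/19, and the value is (1)·(10/19) − 1 = -9/19.
For General C: with q = P(L), equating a1's and a2's payoffs gives 9q − 9 = −10q + 9 ⇒ q = 18/19.

-9/19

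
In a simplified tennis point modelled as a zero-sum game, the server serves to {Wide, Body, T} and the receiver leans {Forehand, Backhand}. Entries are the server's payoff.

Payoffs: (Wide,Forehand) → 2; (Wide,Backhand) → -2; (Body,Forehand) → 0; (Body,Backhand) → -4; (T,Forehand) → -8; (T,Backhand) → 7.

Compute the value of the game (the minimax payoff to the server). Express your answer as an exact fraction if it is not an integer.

Row minima: Wide → -2, Body → -4, T → -8; maximin = -2.
Column maxima: Forehand → 2, Backhand → 7; minimax = 2.
-2 ≠ 2, so there is no saddle point; optimal play is mixed.
Body is strictly dominated by Wide, so the server never plays it.
On the remaining 2×2 (Wide, T vs Forehand, Backhand):
Let the server play Wide with probability p. Expected payoff against Forehand: 2p + (-8)(1−p) = 10p − 8; against Backhand: (-2)p + 7(1−p) = −9p + 7.
Setting these equal: 10p − 8 = −9p + 7 ⇒ 19p = 15 ⇒ p = 15/19, and the value is (10)·(15/19) − 8 = -2/19.
For the receiver: with q = P(Forehand), equating Wide's and T's payoffs gives 4q − 2 = −15q + 7 ⇒ q = 9/19.

-2/19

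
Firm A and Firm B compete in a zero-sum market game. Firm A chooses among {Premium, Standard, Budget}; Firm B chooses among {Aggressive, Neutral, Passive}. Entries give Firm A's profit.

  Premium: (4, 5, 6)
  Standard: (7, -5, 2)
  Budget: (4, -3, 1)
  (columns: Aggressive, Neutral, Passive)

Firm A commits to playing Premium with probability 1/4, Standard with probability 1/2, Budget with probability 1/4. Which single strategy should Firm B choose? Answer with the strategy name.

Neutral

If Firm B plays Aggressive, Firm A's expected payoff is (1/4)·4 + (1/2)·7 + (1/4)·4 = 11/2.
If Firm B plays Neutral, Firm A's expected payoff is (1/4)·5 + (1/2)·(-5) + (1/4)·(-3) = -2.
If Firm B plays Passive, Firm A's expected payoff is (1/4)·6 + (1/2)·2 + (1/4)·1 = 11/4.
Firm B minimizes Firm A's payoff; the smallest is -2, so the best response is Neutral.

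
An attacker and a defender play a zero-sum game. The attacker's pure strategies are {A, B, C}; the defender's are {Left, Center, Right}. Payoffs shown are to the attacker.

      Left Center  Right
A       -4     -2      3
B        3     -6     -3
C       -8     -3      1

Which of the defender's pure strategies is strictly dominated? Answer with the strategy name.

Center holds the attacker's payoff strictly below Right in every row: -2 < 3, -6 < -3, -3 < 1.
So Right is strictly dominated for the defender.

Right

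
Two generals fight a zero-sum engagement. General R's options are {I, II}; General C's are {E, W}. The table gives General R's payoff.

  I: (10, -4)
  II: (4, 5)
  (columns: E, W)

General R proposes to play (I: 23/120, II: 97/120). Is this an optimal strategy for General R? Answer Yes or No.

No

Against E this mix gives (23/120)·10 + (97/120)·4 = 103/20.
Against W this mix gives (23/120)·(-4) + (97/120)·5 = 131/40.
General C will play W, holding General R to 131/40. Shifting weight toward the row that does better against W would raise this floor (the equalizing mix achieves 22/5 against both W and E), so the proposed strategy is not optimal.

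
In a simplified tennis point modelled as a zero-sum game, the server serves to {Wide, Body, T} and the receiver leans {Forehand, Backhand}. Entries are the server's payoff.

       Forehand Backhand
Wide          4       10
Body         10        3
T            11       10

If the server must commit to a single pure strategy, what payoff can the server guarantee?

Row minima: Wide → 4, Body → 3, T → 10.
The best of these is 10.

10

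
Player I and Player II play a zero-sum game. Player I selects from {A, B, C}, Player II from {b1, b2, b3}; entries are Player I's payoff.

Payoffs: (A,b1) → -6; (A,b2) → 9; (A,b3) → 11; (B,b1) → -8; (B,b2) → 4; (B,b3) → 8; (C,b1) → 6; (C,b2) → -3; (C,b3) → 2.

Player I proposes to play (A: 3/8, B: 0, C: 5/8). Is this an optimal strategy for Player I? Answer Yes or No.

Yes

Against b1 this mix gives (3/8)·(-6) + (5/8)·6 = 3/2.
Against b2 this mix gives (3/8)·9 + (5/8)·(-3) = 3/2.
Against b3 this mix gives (3/8)·11 + (5/8)·2 = 43/8.
All of Player II's active replies (b1, b2) yield 3/2, and no column does worse for Player I. The mix makes Player II indifferent and guarantees 3/2, so it is optimal.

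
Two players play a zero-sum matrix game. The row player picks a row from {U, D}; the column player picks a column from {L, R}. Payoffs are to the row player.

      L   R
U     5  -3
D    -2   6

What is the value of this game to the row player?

3/2

Row minima: U → -3, D → -2; maximin = -2.
Column maxima: L → 5, R → 6; minimax = 5.
-2 ≠ 5, so there is no saddle point; optimal play is mixed.
Let the row player play U with probability p. Expected payoff against L: 5p + (-2)(1−p) = 7p − 2; against R: (-3)p + 6(1−p) = −9p + 6.
Setting these equal: 7p − 2 = −9p + 6 ⇒ 16p = 8 ⇒ p = 1/2, and the value is (7)·(1/2) − 2 = 3/2.
For the column player: with q = P(L), equating U's and D's payoffs gives 8q − 3 = −8q + 6 ⇒ q = 9/16.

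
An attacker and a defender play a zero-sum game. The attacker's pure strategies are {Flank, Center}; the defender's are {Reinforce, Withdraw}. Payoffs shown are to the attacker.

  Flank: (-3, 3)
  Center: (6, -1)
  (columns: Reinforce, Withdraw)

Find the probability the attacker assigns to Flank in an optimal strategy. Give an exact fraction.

7/13

Row minima: Flank → -3, Center → -1; maximin = -1.
Column maxima: Reinforce → 6, Withdraw → 3; minimax = 3.
-1 ≠ 3, so there is no saddle point; optimal play is mixed.
Let the attacker play Flank with probability p. Expected payoff against Reinforce: (-3)p + 6(1−p) = −9p + 6; against Withdraw: 3p + (-1)(1−p) = 4p − 1.
Setting these equal: −9p + 6 = 4p − 1 ⇒ −13p = -7 ⇒ p = 7/13, and the value is (-9)·(7/13) + 6 = 15/13.
For the defender: with q = P(Reinforce), equating Flank's and Center's payoffs gives −6q + 3 = 7q − 1 ⇒ q = 4/13.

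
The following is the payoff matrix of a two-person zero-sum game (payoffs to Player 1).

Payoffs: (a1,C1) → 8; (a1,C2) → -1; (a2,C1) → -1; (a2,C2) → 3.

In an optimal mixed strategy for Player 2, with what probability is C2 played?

9/13

Row minima: a1 → -1, a2 → -1; maximin = -1.
Column maxima: C1 → 8, C2 → 3; minimax = 3.
-1 ≠ 3, so there is no saddle point; optimal play is mixed.
Let Player 1 play a1 with probability p. Expected payoff against C1: 8p + (-1)(1−p) = 9p − 1; against C2: (-1)p + 3(1−p) = −4p + 3.
Setting these equal: 9p − 1 = −4p + 3 ⇒ 13p = 4 ⇒ p = 4/13, and the value is (9)·(4/13) − 1 = 23/13.
For Player 2: with q = P(C1), equating a1's and a2's payoffs gives 9q − 1 = −4q + 3 ⇒ q = 4/13.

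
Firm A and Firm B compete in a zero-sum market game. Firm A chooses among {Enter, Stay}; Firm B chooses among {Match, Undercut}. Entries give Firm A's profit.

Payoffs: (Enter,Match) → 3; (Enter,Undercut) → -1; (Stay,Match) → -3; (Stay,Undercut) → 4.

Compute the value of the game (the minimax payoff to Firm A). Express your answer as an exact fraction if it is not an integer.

9/11

Row minima: Enter → -1, Stay → -3; maximin = -1.
Column maxima: Match → 3, Undercut → 4; minimax = 3.
-1 ≠ 3, so there is no saddle point; optimal play is mixed.
Let Firm A play Enter with probability p. Expected payoff against Match: 3p + (-3)(1−p) = 6p − 3; against Undercut: (-1)p + 4(1−p) = −5p + 4.
Setting these equal: 6p − 3 = −5p + 4 ⇒ 11p = 7 ⇒ p = 7/11, and the value is (6)·(7/11) − 3 = 9/11.
For Firm B: with q = P(Match), equating Enter's and Stay's payoffs gives 4q − 1 = −7q + 4 ⇒ q = 5/11.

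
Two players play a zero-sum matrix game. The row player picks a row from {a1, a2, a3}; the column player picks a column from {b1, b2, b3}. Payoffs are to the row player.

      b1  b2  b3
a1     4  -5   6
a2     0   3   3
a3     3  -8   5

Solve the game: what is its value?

Row minima: a1 → -5, a2 → 0, a3 → -8; maximin = 0.
Column maxima: b1 → 4, b2 → 3, b3 → 6; minimax = 3.
0 ≠ 3, so there is no saddle point; optimal play is mixed.
a3 is strictly dominated by a1, so the row player never plays it.
b3 is strictly dominated by b1 (it gives the row player strictly more in every row), so the column player never plays it.
On the remaining 2×2 (a1, a2 vs b1, b2):
Let the row player play a1 with probability p. Expected payoff against b1: 4p + 0(1−p) = 4p; against b2: (-5)p + 3(1−p) = −8p + 3.
Setting these equal: 4p = −8p + 3 ⇒ 12p = 3 ⇒ p = 1/4, and the value is (4)·(1/4) = 1.
For the column player: with q = P(b1), equating a1's and a2's payoffs gives 9q − 5 = −3q + 3 ⇒ q = 2/3.

1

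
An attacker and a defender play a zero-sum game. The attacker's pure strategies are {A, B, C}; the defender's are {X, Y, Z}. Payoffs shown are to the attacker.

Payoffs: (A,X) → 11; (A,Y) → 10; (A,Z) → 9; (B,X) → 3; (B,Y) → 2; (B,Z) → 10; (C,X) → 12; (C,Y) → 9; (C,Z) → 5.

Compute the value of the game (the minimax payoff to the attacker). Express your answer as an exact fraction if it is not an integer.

Row minima: A → 9, B → 2, C → 5; maximin = 9.
Column maxima: X → 12, Y → 10, Z → 10; minimax = 10.
9 ≠ 10, so there is no saddle point; optimal play is mixed.
X is strictly dominated by Y (it gives the attacker strictly more in every row), so the defender never plays it.
With X eliminated, C is strictly dominated by A (A gives the attacker strictly more in every remaining column), so the attacker never plays it.
On the remaining 2×2 (A, B vs Y, Z):
Let the attacker play A with probability p. Expected payoff against Y: 10p + 2(1−p) = 8p + 2; against Z: 9p + 10(1−p) = −p + 10.
Setting these equal: 8p + 2 = −p + 10 ⇒ 9p = 8 ⇒ p = 8/9, and the value is (8)·(8/9) + 2 = 82/9.
For the defender: with q = P(Y), equating A's and B's payoffs gives q + 9 = −8q + 10 ⇒ q = 1/9.

82/9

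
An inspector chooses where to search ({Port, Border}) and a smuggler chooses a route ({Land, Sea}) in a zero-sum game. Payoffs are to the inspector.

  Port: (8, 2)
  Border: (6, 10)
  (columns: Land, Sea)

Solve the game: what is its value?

34/5

Row minima: Port → 2, Border → 6; maximin = 6.
Column maxima: Land → 8, Sea → 10; minimax = 8.
6 ≠ 8, so there is no saddle point; optimal play is mixed.
Let the inspector play Port with probability p. Expected payoff against Land: 8p + 6(1−p) = 2p + 6; against Sea: 2p + 10(1−p) = −8p + 10.
Setting these equal: 2p + 6 = −8p + 10 ⇒ 10p = 4 ⇒ p = 2/5, and the value is (2)·(2/5) + 6 = 34/5.
For the smuggler: with q = P(Land), equating Port's and Border's payoffs gives 6q + 2 = −4q + 10 ⇒ q = 4/5.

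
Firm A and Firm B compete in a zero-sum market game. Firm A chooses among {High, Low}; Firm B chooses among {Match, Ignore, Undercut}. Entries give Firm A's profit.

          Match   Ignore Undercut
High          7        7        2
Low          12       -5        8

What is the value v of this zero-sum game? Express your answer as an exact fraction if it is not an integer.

11/3

Row minima: High → 2, Low → -5; maximin = 2.
Column maxima: Match → 12, Ignore → 7, Undercut → 8; minimax = 7.
2 ≠ 7, so there is no saddle point; optimal play is mixed.
Match is strictly dominated by Undercut (it gives Firm A strictly more in every row), so Firm B never plays it.
On the remaining 2×2 (High, Low vs Ignore, Undercut):
Let Firm A play High with probability p. Expected payoff against Ignore: 7p + (-5)(1−p) = 12p − 5; against Undercut: 2p + 8(1−p) = −6p + 8.
Setting these equal: 12p − 5 = −6p + 8 ⇒ 18p = 13 ⇒ p = 13/18, and the value is (12)·(13/18) − 5 = 11/3.
For Firm B: with q = P(Ignore), equating High's and Low's payoffs gives 5q + 2 = −13q + 8 ⇒ q = 1/3.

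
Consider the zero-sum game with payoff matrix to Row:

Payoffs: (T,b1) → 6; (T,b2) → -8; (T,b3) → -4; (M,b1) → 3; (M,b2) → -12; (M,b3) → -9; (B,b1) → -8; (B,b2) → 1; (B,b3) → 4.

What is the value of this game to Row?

Row minima: T → -8, M → -12, B → -8; maximin = -8.
Column maxima: b1 → 6, b2 → 1, b3 → 4; minimax = 1.
-8 ≠ 1, so there is no saddle point; optimal play is mixed.
M is strictly dominated by T, so Row never plays it.
b3 is strictly dominated by b2 (it gives Row strictly more in every row), so Column never plays it.
On the remaining 2×2 (T, B vs b1, b2):
Let Row play T with probability p. Expected payoff against b1: 6p + (-8)(1−p) = 14p − 8; against b2: (-8)p + 1(1−p) = −9p + 1.
Setting these equal: 14p − 8 = −9p + 1 ⇒ 23p = 9 ⇒ p = 9/23, and the value is (14)·(9/23) − 8 = -58/23.
For Column: with q = P(b1), equating T's and B's payoffs gives 14q − 8 = −9q + 1 ⇒ q = 9/23.

-58/23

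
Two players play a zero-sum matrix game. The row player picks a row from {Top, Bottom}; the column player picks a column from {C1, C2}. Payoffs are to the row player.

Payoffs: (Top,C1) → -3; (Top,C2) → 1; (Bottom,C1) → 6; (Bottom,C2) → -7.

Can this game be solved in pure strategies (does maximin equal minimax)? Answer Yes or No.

No

Row minima: Top → -3, Bottom → -7; maximin = -3.
Column maxima: C1 → 6, C2 → 1; minimax = 1.
-3 ≠ 1, so no pure-strategy equilibrium exists.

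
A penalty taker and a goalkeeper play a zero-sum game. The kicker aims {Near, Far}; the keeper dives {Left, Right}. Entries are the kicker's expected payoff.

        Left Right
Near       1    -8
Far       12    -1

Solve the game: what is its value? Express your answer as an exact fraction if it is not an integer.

-1

Row minima: Near → -8, Far → -1; maximin = -1.
Column maxima: Left → 12, Right → -1; minimax = -1.
Since maximin = minimax = -1, there is a saddle point and the value is -1.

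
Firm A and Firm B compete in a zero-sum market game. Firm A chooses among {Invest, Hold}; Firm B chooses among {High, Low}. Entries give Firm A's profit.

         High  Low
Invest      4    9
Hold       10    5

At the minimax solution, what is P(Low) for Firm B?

3/5

Row minima: Invest → 4, Hold → 5; maximin = 5.
Column maxima: High → 10, Low → 9; minimax = 9.
5 ≠ 9, so there is no saddle point; optimal play is mixed.
Let Firm A play Invest with probability p. Expected payoff against High: 4p + 10(1−p) = −6p + 10; against Low: 9p + 5(1−p) = 4p + 5.
Setting these equal: −6p + 10 = 4p + 5 ⇒ −10p = -5 ⇒ p = 1/2, and the value is (-6)·(1/2) + 10 = 7.
For Firm B: with q = P(High), equating Invest's and Hold's payoffs gives −5q + 9 = 5q + 5 ⇒ q = 2/5.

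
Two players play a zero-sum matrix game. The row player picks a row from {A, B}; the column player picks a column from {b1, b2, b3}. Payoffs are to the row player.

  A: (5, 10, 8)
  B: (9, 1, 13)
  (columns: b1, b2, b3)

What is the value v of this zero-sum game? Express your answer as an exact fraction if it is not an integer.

85/13

Row minima: A → 5, B → 1; maximin = 5.
Column maxima: b1 → 9, b2 → 10, b3 → 13; minimax = 9.
5 ≠ 9, so there is no saddle point; optimal play is mixed.
b3 is strictly dominated by b1 (it gives the row player strictly more in every row), so the column player never plays it.
On the remaining 2×2 (A, B vs b1, b2):
Let the row player play A with probability p. Expected payoff against b1: 5p + 9(1−p) = −4p + 9; against b2: 10p + 1(1−p) = 9p + 1.
Setting these equal: −4p + 9 = 9p + 1 ⇒ −13p = -8 ⇒ p = 8/13, and the value is (-4)·(8/13) + 9 = 85/13.
For the column player: with q = P(b1), equating A's and B's payoffs gives −5q + 10 = 8q + 1 ⇒ q = 9/13.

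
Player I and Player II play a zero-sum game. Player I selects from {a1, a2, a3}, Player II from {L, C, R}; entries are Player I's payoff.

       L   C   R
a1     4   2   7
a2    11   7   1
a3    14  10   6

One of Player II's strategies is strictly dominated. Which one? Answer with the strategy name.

L

C holds Player I's payoff strictly below L in every row: 2 < 4, 7 < 11, 10 < 14.
So L is strictly dominated for Player II.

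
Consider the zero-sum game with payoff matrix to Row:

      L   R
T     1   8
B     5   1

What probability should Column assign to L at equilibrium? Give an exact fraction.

7/11

Row minima: T → 1, B → 1; maximin = 1.
Column maxima: L → 5, R → 8; minimax = 5.
1 ≠ 5, so there is no saddle point; optimal play is mixed.
Let Row play T with probability p. Expected payoff against L: 1p + 5(1−p) = −4p + 5; against R: 8p + 1(1−p) = 7p + 1.
Setting these equal: −4p + 5 = 7p + 1 ⇒ −11p = -4 ⇒ p = 4/11, and the value is (-4)·(4/11) + 5 = 39/11.
For Column: with q = P(L), equating T's and B's payoffs gives −7q + 8 = 4q + 1 ⇒ q = 7/11.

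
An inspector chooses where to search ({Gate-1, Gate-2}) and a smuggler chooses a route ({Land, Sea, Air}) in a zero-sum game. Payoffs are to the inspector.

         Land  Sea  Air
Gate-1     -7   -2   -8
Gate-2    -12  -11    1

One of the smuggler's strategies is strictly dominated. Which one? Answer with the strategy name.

Sea

Land holds the inspector's payoff strictly below Sea in every row: -7 < -2, -12 < -11.
So Sea is strictly dominated for the smuggler.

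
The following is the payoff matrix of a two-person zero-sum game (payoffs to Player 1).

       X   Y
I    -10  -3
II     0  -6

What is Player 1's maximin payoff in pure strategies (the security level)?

Row minima: I → -10, II → -6.
The best of these is -6.

-6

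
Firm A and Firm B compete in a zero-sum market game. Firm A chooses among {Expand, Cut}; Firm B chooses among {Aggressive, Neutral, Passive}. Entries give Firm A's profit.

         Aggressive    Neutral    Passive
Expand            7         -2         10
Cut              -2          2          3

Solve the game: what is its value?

10/13

Row minima: Expand → -2, Cut → -2; maximin = -2.
Column maxima: Aggressive → 7, Neutral → 2, Passive → 10; minimax = 2.
-2 ≠ 2, so there is no saddle point; optimal play is mixed.
Passive is strictly dominated by Aggressive (it gives Firm A strictly more in every row), so Firm B never plays it.
On the remaining 2×2 (Expand, Cut vs Aggressive, Neutral):
Let Firm A play Expand with probability p. Expected payoff against Aggressive: 7p + (-2)(1−p) = 9p − 2; against Neutral: (-2)p + 2(1−p) = −4p + 2.
Setting these equal: 9p − 2 = −4p + 2 ⇒ 13p = 4 ⇒ p = 4/13, and the value is (9)·(4/13) − 2 = 10/13.
For Firm B: with q = P(Aggressive), equating Expand's and Cut's payoffs gives 9q − 2 = −4q + 2 ⇒ q = 4/13.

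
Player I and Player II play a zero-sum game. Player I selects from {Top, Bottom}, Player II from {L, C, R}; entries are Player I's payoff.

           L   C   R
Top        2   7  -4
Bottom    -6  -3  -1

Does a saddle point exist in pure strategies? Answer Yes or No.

No

Row minima: Top → -4, Bottom → -6; maximin = -4.
Column maxima: L → 2, C → 7, R → -1; minimax = -1.
-4 ≠ -1, so no pure-strategy equilibrium exists.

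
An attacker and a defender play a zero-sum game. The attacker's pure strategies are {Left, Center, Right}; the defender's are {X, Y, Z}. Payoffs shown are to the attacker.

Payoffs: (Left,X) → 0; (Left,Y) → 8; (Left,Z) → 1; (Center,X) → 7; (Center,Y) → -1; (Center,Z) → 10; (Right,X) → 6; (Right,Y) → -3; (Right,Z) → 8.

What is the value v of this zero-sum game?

Row minima: Left → 0, Center → -1, Right → -3; maximin = 0.
Column maxima: X → 7, Y → 8, Z → 10; minimax = 7.
0 ≠ 7, so there is no saddle point; optimal play is mixed.
Right is strictly dominated by Center, so the attacker never plays it.
Z is strictly dominated by X (it gives the attacker strictly more in every row), so the defender never plays it.
On the remaining 2×2 (Left, Center vs X, Y):
Let the attacker play Left with probability p. Expected payoff against X: 0p + 7(1−p) = −7p + 7; against Y: 8p + (-1)(1−p) = 9p − 1.
Setting these equal: −7p + 7 = 9p − 1 ⇒ −16p = -8 ⇒ p = 1/2, and the value is (-7)·(1/2) + 7 = 7/2.
For the defender: with q = P(X), equating Left's and Center's payoffs gives −8q + 8 = 8q − 1 ⇒ q = 9/16.

7/2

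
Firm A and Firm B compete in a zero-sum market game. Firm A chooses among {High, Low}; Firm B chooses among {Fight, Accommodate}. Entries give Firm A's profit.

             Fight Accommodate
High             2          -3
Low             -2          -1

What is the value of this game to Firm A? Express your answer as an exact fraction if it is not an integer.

Row minima: High → -3, Low → -2; maximin = -2.
Column maxima: Fight → 2, Accommodate → -1; minimax = -1.
-2 ≠ -1, so there is no saddle point; optimal play is mixed.
Let Firm A play High with probability p. Expected payoff against Fight: 2p + (-2)(1−p) = 4p − 2; against Accommodate: (-3)p + (-1)(1−p) = −2p − 1.
Setting these equal: 4p − 2 = −2p − 1 ⇒ 6p = 1 ⇒ p = 1/6, and the value is (4)·(1/6) − 2 = -4/3.
For Firm B: with q = P(Fight), equating High's and Low's payoffs gives 5q − 3 = −q − 1 ⇒ q = 1/3.

-4/3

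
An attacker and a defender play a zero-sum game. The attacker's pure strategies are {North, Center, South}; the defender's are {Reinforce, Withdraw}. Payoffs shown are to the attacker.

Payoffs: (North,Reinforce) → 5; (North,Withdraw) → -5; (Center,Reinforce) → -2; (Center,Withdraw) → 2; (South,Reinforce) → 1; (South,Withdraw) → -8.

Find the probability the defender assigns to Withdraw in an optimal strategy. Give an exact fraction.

1/2

Row minima: North → -5, Center → -2, South → -8; maximin = -2.
Column maxima: Reinforce → 5, Withdraw → 2; minimax = 2.
-2 ≠ 2, so there is no saddle point; optimal play is mixed.
South is strictly dominated by North, so the attacker never plays it.
On the remaining 2×2 (North, Center vs Reinforce, Withdraw):
Let the attacker play North with probability p. Expected payoff against Reinforce: 5p + (-2)(1−p) = 7p − 2; against Withdraw: (-5)p + 2(1−p) = −7p + 2.
Setting these equal: 7p − 2 = −7p + 2 ⇒ 14p = 4 ⇒ p = 2/7, and the value is (7)·(2/7) − 2 = 0.
For the defender: with q = P(Reinforce), equating North's and Center's payoffs gives 10q − 5 = −4q + 2 ⇒ q = 1/2.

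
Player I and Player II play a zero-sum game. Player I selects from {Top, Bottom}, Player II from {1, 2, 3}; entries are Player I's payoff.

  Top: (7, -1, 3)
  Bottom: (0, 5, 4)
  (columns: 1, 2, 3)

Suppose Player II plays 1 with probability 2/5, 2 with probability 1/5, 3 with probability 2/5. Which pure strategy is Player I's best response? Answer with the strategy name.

Expected payoff of Top: (2/5)·7 + (1/5)·(-1) + (2/5)·3 = 19/5.
Expected payoff of Bottom: (2/5)·0 + (1/5)·5 + (2/5)·4 = 13/5.
The largest is 19/5, so Player I's best response is Top.

Top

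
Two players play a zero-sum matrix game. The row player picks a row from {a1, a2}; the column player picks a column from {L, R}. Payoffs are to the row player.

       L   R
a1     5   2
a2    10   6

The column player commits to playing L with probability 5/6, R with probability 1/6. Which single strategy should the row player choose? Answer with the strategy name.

a2

Expected payoff of a1: (5/6)·5 + (1/6)·2 = 9/2.
Expected payoff of a2: (5/6)·10 + (1/6)·6 = 28/3.
The largest is 28/3, so the row player's best response is a2.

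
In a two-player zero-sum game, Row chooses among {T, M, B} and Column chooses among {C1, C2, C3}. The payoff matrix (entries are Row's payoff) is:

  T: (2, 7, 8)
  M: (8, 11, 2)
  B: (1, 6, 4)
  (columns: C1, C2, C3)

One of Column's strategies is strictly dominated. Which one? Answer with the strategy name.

C1 holds Row's payoff strictly below C2 in every row: 2 < 7, 8 < 11, 1 < 6.
So C2 is strictly dominated for Column.

C2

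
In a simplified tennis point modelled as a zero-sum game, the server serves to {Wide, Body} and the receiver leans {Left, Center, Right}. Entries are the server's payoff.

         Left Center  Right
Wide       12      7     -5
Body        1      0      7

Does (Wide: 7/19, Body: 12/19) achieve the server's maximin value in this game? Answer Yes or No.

Against Left this mix gives (7/19)·12 + (12/19)·1 = 96/19.
Against Center this mix gives (7/19)·7 + (12/19)·0 = 49/19.
Against Right this mix gives (7/19)·(-5) + (12/19)·7 = 49/19.
All of the receiver's active replies (Center, Right) yield 49/19, and no column does worse for the server. The mix makes the receiver indifferent and guarantees 49/19, so it is optimal.

Yes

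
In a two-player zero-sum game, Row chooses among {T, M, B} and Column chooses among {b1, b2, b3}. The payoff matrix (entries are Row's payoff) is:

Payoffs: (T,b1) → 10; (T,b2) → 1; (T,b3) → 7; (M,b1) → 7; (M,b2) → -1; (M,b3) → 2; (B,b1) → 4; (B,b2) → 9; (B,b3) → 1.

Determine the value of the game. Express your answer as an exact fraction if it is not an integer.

Row minima: T → 1, M → -1, B → 1; maximin = 1.
Column maxima: b1 → 10, b2 → 9, b3 → 7; minimax = 7.
1 ≠ 7, so there is no saddle point; optimal play is mixed.
M is strictly dominated by T, so Row never plays it.
b1 is strictly dominated by b3 (it gives Row strictly more in every row), so Column never plays it.
On the remaining 2×2 (T, B vs b2, b3):
Let Row play T with probability p. Expected payoff against b2: 1p + 9(1−p) = −8p + 9; against b3: 7p + 1(1−p) = 6p + 1.
Setting these equal: −8p + 9 = 6p + 1 ⇒ −14p = -8 ⇒ p = 4/7, and the value is (-8)·(4/7) + 9 = 31/7.
For Column: with q = P(b2), equating T's and B's payoffs gives −6q + 7 = 8q + 1 ⇒ q = 3/7.

31/7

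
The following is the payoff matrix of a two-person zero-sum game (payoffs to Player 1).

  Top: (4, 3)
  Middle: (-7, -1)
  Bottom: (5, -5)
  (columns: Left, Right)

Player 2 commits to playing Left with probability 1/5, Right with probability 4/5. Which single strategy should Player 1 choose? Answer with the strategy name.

Expected payoff of Top: (1/5)·4 + (4/5)·3 = 16/5.
Expected payoff of Middle: (1/5)·(-7) + (4/5)·(-1) = -11/5.
Expected payoff of Bottom: (1/5)·5 + (4/5)·(-5) = -3.
The largest is 16/5, so Player 1's best response is Top.

Top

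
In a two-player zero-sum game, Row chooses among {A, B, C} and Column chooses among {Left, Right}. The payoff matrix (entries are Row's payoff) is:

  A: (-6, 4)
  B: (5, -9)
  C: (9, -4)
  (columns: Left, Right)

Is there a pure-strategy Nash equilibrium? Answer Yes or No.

No

Row minima: A → -6, B → -9, C → -4; maximin = -4.
Column maxima: Left → 9, Right → 4; minimax = 4.
-4 ≠ 4, so no pure-strategy equilibrium exists.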